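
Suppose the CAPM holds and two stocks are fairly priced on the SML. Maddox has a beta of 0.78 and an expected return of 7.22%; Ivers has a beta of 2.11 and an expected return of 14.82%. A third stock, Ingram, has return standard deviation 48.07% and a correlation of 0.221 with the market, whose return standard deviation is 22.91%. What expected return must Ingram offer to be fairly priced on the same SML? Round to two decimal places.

MRP = (14.82% − 7.22%) / (2.11 − 0.78) = 5.7143%
R_f = 7.22% − 0.78 × 5.7143% = 2.7628%
β_Ingram = ρ·σ_i/σ_m = 0.221 × 48.07 / 22.91 = 0.4637
E(R_Ingram) = R_f + β × MRP = 2.7628% + 0.4637 × 5.7143% = 5.41%

5.41%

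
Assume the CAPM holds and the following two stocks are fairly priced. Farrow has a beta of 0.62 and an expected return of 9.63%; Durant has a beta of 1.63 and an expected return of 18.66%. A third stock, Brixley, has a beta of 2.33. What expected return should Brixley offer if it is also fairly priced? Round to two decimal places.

24.92%

MRP (SML slope) = (18.66% − 9.63%) / (1.63 − 0.62) = 9.03% / 1.01 = 8.9406%
R_f (intercept) = 9.63% − 0.62 × 8.9406% = 4.0868%
E(R_Brixley) = R_f + β × MRP = 4.0868% + 2.33 × 8.9406% = 24.92%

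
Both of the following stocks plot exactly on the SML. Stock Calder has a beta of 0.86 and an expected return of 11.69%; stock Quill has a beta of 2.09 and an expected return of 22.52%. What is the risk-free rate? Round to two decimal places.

4.12%

Both satisfy E(R) = R_f + β·MRP, so the slope of the SML is
MRP = (22.52% − 11.69%) / (2.09 − 0.86) = 10.83% / 1.23 = 8.8049%
R_f = E(R_Calder) − β_Calder·MRP = 11.69% − 0.86 × 8.8049% = 4.1178%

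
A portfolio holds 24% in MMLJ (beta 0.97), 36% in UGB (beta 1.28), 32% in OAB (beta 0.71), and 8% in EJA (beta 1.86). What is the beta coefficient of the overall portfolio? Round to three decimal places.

β_P = Σ w_i β_i = 0.24×0.97 + 0.36×1.28 + 0.32×0.71 + 0.08×1.86 = 1.0696

1.070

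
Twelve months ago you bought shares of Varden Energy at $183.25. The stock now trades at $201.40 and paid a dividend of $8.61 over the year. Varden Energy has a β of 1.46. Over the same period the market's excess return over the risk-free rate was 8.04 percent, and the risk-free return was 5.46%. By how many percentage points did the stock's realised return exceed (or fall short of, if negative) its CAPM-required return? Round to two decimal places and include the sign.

Realised HPR = (P1 + D1 − P0) / P0 = (201.40 + 8.61 − 183.25) / 183.25 = 26.76 / 183.25 = 14.6030%
CAPM required = R_f + β·MRP = 5.46% + 1.46 × 8.04% = 17.1984%
α = realised − required = 14.6030% − 17.1984% = -2.60%

-2.60%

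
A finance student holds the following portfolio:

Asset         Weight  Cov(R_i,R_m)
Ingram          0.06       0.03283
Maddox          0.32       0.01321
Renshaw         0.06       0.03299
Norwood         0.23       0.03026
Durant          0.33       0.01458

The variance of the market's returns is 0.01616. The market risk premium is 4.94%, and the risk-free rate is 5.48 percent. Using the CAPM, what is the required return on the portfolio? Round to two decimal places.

β_Ingram = 0.03283 / 0.01616 = 2.0316
β_Maddox = 0.01321 / 0.01616 = 0.8175
β_Renshaw = 0.03299 / 0.01616 = 2.0415
β_Norwood = 0.03026 / 0.01616 = 1.8725
β_Durant = 0.01458 / 0.01616 = 0.9022
β_P = Σ w_i β_i = 0.06×2.0316 + 0.32×0.8175 + 0.06×2.0415 + 0.23×1.8725 + 0.33×0.9022 = 1.2344
E(R_P) = R_f + β_P × MRP = 5.48% + 1.2344 × 4.94% = 11.58%

11.58%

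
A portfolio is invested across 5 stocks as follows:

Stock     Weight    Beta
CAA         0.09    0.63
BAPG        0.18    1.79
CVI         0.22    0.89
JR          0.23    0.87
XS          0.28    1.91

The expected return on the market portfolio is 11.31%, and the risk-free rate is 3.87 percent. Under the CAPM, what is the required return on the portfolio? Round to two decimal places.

β_P = Σ w_i β_i = 0.09×0.63 + 0.18×1.79 + 0.22×0.89 + 0.23×0.87 + 0.28×1.91 = 1.3096
MRP = 11.31% − 3.87% = 7.44%
E(R_P) = R_f + β_P × MRP = 3.87% + 1.3096 × 7.44% = 13.61%

13.61%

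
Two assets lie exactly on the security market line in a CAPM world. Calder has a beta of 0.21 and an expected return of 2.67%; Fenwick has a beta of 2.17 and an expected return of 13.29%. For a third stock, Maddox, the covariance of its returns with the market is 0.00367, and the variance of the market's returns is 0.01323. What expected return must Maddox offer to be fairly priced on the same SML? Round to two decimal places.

3.04%

MRP = (13.29% − 2.67%) / (2.17 − 0.21) = 5.4184%
R_f = 2.67% − 0.21 × 5.4184% = 1.5321%
β_Maddox = Cov / Var(R_m) = 0.00367 / 0.01323 = 0.2774
E(R_Maddox) = R_f + β × MRP = 1.5321% + 0.2774 × 5.4184% = 3.04%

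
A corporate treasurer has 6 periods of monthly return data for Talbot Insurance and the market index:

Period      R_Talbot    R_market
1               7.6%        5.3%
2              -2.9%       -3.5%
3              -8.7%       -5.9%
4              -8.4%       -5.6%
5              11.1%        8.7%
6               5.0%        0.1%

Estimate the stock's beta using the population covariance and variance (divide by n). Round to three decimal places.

Mean R_i = (7.6 − 2.9 − 8.7 − 8.4 + 11.1 + 5.0) / 6 = 0.6167%
Mean R_m = (5.3 − 3.5 − 5.9 − 5.6 + 8.7 + 0.1) / 6 = -0.1500%
Σ(R_i − R̄_i)(R_m − R̄_m) = 246.4250  ⇒  Cov = 246.4250 / 6 = 41.0708
Σ(R_m − R̄_m)² = 182.0750  ⇒  Var(R_m) = 182.0750 / 6 = 30.3458
β = Cov / Var(R_m) = 41.0708 / 30.3458 = 1.3534

1.353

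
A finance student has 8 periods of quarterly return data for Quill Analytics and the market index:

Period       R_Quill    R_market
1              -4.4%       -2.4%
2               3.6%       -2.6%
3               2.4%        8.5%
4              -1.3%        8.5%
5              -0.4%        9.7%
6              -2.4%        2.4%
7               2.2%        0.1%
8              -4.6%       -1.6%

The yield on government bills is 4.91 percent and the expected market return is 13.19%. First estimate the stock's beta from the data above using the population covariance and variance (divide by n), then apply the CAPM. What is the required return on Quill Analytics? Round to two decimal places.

5.86%

Mean R_i = (-4.4 + 3.6 + 2.4 − 1.3 − 0.4 − 2.4 + 2.2 − 4.6) / 8 = -0.6125%
Mean R_m = (-2.4 − 2.6 + 8.5 + 8.5 + 9.7 + 2.4 + 0.1 − 1.6) / 8 = 2.8250%
Σ(R_i − R̄_i)(R_m − R̄_m) = 22.3325  ⇒  Cov = 22.3325 / 8 = 2.7916
Σ(R_m − R̄_m)² = 195.5950  ⇒  Var(R_m) = 195.5950 / 8 = 24.4494
β = Cov / Var(R_m) = 2.7916 / 24.4494 = 0.1142
MRP = 13.19% − 4.91% = 8.28%
E(R) = R_f + β × MRP = 4.91% + 0.1142 × 8.28% = 5.86%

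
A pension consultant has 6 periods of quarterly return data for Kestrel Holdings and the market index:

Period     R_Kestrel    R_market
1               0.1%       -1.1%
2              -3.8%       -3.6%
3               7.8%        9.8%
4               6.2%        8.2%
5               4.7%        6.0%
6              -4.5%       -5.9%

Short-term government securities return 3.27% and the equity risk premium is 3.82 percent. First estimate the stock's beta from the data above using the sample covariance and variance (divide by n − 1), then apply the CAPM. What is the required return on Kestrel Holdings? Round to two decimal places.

6.28%

Mean R_i = (0.1 − 3.8 + 7.8 + 6.2 + 4.7 − 4.5) / 6 = 1.7500%
Mean R_m = (-1.1 − 3.6 + 9.8 + 8.2 + 6.0 − 5.9) / 6 = 2.2333%
Σ(R_i − R̄_i)(R_m − R̄_m) = 172.1500  ⇒  Cov = 172.1500 / 5 = 34.4300
Σ(R_m − R̄_m)² = 218.3333  ⇒  Var(R_m) = 218.3333 / 5 = 43.6667
β = Cov / Var(R_m) = 34.4300 / 43.6667 = 0.7885
E(R) = R_f + β × MRP = 3.27% + 0.7885 × 3.82% = 6.28%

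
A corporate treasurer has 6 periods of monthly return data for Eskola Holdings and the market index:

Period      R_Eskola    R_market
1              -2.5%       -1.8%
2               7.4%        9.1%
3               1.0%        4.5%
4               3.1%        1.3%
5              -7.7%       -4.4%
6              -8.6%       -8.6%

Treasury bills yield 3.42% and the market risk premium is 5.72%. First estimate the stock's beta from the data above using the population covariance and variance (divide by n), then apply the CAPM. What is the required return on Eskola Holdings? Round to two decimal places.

8.77%

Mean R_i = (-2.5 + 7.4 + 1.0 + 3.1 − 7.7 − 8.6) / 6 = -1.2167%
Mean R_m = (-1.8 + 9.1 + 4.5 + 1.3 − 4.4 − 8.6) / 6 = 0.0167%
Σ(R_i − R̄_i)(R_m − R̄_m) = 188.3317  ⇒  Cov = 188.3317 / 6 = 31.3886
Σ(R_m − R̄_m)² = 201.3083  ⇒  Var(R_m) = 201.3083 / 6 = 33.5514
β = Cov / Var(R_m) = 31.3886 / 33.5514 = 0.9355
E(R) = R_f + β × MRP = 3.42% + 0.9355 × 5.72% = 8.77%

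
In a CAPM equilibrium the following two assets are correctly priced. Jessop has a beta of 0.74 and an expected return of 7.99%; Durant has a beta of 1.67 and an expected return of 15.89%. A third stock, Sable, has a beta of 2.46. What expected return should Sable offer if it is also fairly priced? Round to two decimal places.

MRP (SML slope) = (15.89% − 7.99%) / (1.67 − 0.74) = 7.90% / 0.93 = 8.4946%
R_f (intercept) = 7.99% − 0.74 × 8.4946% = 1.7040%
E(R_Sable) = R_f + β × MRP = 1.7040% + 2.46 × 8.4946% = 22.60%

22.60%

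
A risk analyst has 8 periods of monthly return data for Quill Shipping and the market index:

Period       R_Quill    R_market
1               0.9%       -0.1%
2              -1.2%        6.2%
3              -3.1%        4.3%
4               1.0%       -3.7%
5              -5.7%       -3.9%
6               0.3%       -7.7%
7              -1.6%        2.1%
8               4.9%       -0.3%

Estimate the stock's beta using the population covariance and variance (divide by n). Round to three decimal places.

Mean R_i = (0.9 − 1.2 − 3.1 + 1.0 − 5.7 + 0.3 − 1.6 + 4.9) / 8 = -0.5625%
Mean R_m = (-0.1 + 6.2 + 4.3 − 3.7 − 3.9 − 7.7 + 2.1 − 0.3) / 8 = -0.3875%
Σ(R_i − R̄_i)(R_m − R̄_m) = -11.2138  ⇒  Cov = -11.2138 / 8 = -1.4017
Σ(R_m − R̄_m)² = 148.4288  ⇒  Var(R_m) = 148.4288 / 8 = 18.5536
β = Cov / Var(R_m) = -1.4017 / 18.5536 = -0.0755

-0.076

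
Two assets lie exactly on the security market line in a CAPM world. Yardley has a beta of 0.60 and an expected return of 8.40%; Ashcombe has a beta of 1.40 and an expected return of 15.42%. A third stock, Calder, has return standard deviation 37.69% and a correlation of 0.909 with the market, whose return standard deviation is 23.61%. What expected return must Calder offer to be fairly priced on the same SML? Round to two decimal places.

MRP = (15.42% − 8.40%) / (1.40 − 0.60) = 8.7750%
R_f = 8.40% − 0.60 × 8.7750% = 3.1350%
β_Calder = ρ·σ_i/σ_m = 0.909 × 37.69 / 23.61 = 1.4511
E(R_Calder) = R_f + β × MRP = 3.1350% + 1.4511 × 8.7750% = 15.87%

15.87%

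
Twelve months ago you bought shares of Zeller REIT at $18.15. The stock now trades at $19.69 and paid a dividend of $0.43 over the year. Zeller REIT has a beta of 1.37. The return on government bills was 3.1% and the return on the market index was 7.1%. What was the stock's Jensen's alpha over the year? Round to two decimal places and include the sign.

+2.27%

Realised HPR = (P1 + D1 − P0) / P0 = (19.69 + 0.43 − 18.15) / 18.15 = 1.97 / 18.15 = 10.8540%
MRP = 7.1% − 3.1% = 4.00%
CAPM required = R_f + β·MRP = 3.1% + 1.37 × 4.0% = 8.5800%
α = realised − required = 10.8540% − 8.5800% = +2.27%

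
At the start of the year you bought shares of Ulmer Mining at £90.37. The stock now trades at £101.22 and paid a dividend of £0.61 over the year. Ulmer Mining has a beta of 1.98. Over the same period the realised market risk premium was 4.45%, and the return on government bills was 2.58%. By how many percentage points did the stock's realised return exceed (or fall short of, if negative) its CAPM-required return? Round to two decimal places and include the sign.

+1.29%

Realised HPR = (P1 + D1 − P0) / P0 = (101.22 + 0.61 − 90.37) / 90.37 = 11.46 / 90.37 = 12.6812%
CAPM required = R_f + β·MRP = 2.58% + 1.98 × 4.45% = 11.3910%
α = realised − required = 12.6812% − 11.3910% = +1.29%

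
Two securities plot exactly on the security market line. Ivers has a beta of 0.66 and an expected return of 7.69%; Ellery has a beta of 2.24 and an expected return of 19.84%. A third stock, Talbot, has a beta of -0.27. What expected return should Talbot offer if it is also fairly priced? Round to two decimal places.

0.54%

MRP (SML slope) = (19.84% − 7.69%) / (2.24 − 0.66) = 12.15% / 1.58 = 7.6899%
R_f (intercept) = 7.69% − 0.66 × 7.6899% = 2.6147%
E(R_Talbot) = R_f + β × MRP = 2.6147% + -0.27 × 7.6899% = 0.54%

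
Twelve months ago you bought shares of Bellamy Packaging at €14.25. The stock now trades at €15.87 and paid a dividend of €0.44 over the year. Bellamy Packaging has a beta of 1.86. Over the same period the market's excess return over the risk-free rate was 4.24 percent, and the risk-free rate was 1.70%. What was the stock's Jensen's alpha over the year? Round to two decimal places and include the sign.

+4.87%

Realised HPR = (P1 + D1 − P0) / P0 = (15.87 + 0.44 − 14.25) / 14.25 = 2.06 / 14.25 = 14.4561%
CAPM required = R_f + β·MRP = 1.70% + 1.86 × 4.24% = 9.5864%
α = realised − required = 14.4561% − 9.5864% = +4.87%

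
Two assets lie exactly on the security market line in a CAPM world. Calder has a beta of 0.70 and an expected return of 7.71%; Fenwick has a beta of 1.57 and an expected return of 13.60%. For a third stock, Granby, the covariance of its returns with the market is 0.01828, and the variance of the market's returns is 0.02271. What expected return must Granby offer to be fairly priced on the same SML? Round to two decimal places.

8.42%

MRP = (13.60% − 7.71%) / (1.57 − 0.70) = 6.7701%
R_f = 7.71% − 0.70 × 6.7701% = 2.9709%
β_Granby = Cov / Var(R_m) = 0.01828 / 0.02271 = 0.8049
E(R_Granby) = R_f + β × MRP = 2.9709% + 0.8049 × 6.7701% = 8.42%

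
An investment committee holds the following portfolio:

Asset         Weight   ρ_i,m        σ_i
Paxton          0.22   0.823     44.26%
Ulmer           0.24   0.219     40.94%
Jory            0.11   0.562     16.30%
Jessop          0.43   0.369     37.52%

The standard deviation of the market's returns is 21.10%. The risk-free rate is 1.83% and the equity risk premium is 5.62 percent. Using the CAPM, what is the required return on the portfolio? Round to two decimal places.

6.39%

β_Paxton = 0.823 × 44.26% / 21.10% = 1.7263
β_Ulmer = 0.219 × 40.94% / 21.10% = 0.4249
β_Jory = 0.562 × 16.30% / 21.10% = 0.4342
β_Jessop = 0.369 × 37.52% / 21.10% = 0.6562
β_P = Σ w_i β_i = 0.22×1.7263 + 0.24×0.4249 + 0.11×0.4342 + 0.43×0.6562 = 0.8117
E(R_P) = R_f + β_P × MRP = 1.83% + 0.8117 × 5.62% = 6.39%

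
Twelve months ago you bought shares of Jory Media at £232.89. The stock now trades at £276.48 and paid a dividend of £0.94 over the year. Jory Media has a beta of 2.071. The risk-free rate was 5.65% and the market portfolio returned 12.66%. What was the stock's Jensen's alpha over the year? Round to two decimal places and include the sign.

Realised HPR = (P1 + D1 − P0) / P0 = (276.48 + 0.94 − 232.89) / 232.89 = 44.53 / 232.89 = 19.1206%
MRP = 12.66% − 5.65% = 7.01%
CAPM required = R_f + β·MRP = 5.65% + 2.071 × 7.01% = 20.16771%
α = realised − required = 19.1206% − 20.16771% = -1.05%

-1.05%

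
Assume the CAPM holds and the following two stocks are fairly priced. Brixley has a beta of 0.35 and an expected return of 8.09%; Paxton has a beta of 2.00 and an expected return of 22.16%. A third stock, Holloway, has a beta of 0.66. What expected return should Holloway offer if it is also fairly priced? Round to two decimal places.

10.73%

MRP (SML slope) = (22.16% − 8.09%) / (2.00 − 0.35) = 14.07% / 1.65 = 8.5273%
R_f (intercept) = 8.09% − 0.35 × 8.5273% = 5.1054%
E(R_Holloway) = R_f + β × MRP = 5.1054% + 0.66 × 8.5273% = 10.73%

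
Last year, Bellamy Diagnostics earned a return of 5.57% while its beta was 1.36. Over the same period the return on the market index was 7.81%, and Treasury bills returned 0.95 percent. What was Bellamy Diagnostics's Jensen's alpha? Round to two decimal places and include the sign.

-4.71%

Market excess return = 7.81% − 0.95% = 6.86%
CAPM benchmark = R_f + β(R_m − R_f) = 0.95% + 1.36 × 6.86% = 10.2796%
α = actual − benchmark = 5.57% − 10.2796% = -4.71%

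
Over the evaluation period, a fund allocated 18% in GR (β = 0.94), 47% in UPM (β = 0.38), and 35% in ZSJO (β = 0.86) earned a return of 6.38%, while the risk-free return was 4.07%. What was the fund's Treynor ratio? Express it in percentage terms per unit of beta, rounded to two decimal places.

β_P = 0.18×0.94 + 0.47×0.38 + 0.35×0.86 = 0.6488
Treynor = (R_P − R_f) / β_P = (6.38% − 4.07%) / 0.6488 = 2.31% / 0.6488 = 3.56%

3.56%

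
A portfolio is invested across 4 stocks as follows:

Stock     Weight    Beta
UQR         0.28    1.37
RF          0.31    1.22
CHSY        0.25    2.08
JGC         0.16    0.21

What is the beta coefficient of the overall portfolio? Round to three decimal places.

1.315

β_P = Σ w_i β_i = 0.28×1.37 + 0.31×1.22 + 0.25×2.08 + 0.16×0.21 = 1.3154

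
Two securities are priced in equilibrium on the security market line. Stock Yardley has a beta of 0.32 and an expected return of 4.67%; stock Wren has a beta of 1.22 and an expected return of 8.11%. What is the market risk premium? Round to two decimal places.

3.82%

Both satisfy E(R) = R_f + β·MRP, so the slope of the SML is
MRP = (8.11% − 4.67%) / (1.22 − 0.32) = 3.44% / 0.90 = 3.8222%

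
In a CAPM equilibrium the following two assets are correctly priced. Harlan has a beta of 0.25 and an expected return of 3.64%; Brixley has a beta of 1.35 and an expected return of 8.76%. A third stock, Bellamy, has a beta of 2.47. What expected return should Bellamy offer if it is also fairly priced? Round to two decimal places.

13.97%

MRP (SML slope) = (8.76% − 3.64%) / (1.35 − 0.25) = 5.12% / 1.10 = 4.6545%
R_f (intercept) = 3.64% − 0.25 × 4.6545% = 2.4764%
E(R_Bellamy) = R_f + β × MRP = 2.4764% + 2.47 × 4.6545% = 13.97%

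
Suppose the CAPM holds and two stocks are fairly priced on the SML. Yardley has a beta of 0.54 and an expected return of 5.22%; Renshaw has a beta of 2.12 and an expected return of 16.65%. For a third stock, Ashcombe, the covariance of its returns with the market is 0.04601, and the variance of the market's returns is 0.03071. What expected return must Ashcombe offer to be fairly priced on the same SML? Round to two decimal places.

MRP = (16.65% − 5.22%) / (2.12 − 0.54) = 7.2342%
R_f = 5.22% − 0.54 × 7.2342% = 1.3135%
β_Ashcombe = Cov / Var(R_m) = 0.04601 / 0.03071 = 1.4982
E(R_Ashcombe) = R_f + β × MRP = 1.3135% + 1.4982 × 7.2342% = 12.15%

12.15%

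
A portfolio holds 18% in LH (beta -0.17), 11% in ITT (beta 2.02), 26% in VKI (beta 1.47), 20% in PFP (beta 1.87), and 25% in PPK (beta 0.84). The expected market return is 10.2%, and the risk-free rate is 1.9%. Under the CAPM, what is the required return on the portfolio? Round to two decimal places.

11.51%

β_P = Σ w_i β_i = 0.18×-0.17 + 0.11×2.02 + 0.26×1.47 + 0.20×1.87 + 0.25×0.84 = 1.1578
MRP = 10.2% − 1.9% = 8.30%
E(R_P) = R_f + β_P × MRP = 1.9% + 1.1578 × 8.3% = 11.51%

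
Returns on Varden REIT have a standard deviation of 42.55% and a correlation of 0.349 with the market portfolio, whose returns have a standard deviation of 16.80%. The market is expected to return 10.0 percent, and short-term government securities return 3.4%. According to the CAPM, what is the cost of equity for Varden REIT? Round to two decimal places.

β = ρ × σ_i / σ_m = 0.349 × 42.55% / 16.80% = 0.8839
MRP = 10.0% − 3.4% = 6.60%
E(R) = 3.4% + 0.8839 × 6.6% = 9.23%

9.23%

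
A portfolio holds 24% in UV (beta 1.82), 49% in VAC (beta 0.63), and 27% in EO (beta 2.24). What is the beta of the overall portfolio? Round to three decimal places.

β_P = Σ w_i β_i = 0.24×1.82 + 0.49×0.63 + 0.27×2.24 = 1.3503

1.350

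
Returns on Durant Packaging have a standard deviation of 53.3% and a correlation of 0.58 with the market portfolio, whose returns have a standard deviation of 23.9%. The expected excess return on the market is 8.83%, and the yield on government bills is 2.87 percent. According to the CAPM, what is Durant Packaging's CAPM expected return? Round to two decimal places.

14.29%

β = ρ × σ_i / σ_m = 0.58 × 53.3% / 23.9% = 1.2935
E(R) = 2.87% + 1.2935 × 8.83% = 14.29%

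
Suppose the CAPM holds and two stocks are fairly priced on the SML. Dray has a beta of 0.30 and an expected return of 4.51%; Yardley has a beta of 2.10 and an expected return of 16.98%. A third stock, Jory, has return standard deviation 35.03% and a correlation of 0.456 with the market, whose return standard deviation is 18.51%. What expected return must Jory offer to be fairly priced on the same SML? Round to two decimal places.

MRP = (16.98% − 4.51%) / (2.10 − 0.30) = 6.9278%
R_f = 4.51% − 0.30 × 6.9278% = 2.4317%
β_Jory = ρ·σ_i/σ_m = 0.456 × 35.03 / 18.51 = 0.8630
E(R_Jory) = R_f + β × MRP = 2.4317% + 0.8630 × 6.9278% = 8.41%

8.41%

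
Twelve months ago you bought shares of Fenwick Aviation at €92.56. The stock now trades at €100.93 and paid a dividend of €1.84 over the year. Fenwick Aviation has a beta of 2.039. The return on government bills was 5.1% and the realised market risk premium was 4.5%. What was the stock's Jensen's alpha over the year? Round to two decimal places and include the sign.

-3.24%

Realised HPR = (P1 + D1 − P0) / P0 = (100.93 + 1.84 − 92.56) / 92.56 = 10.21 / 92.56 = 11.0307%
CAPM required = R_f + β·MRP = 5.1% + 2.039 × 4.5% = 14.2755%
α = realised − required = 11.0307% − 14.2755% = -3.24%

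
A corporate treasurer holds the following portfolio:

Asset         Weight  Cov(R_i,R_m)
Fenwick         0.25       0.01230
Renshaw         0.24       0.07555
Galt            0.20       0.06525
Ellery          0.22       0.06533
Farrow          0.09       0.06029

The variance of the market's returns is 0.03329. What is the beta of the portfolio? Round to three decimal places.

1.624

β_Fenwick = 0.01230 / 0.03329 = 0.3695
β_Renshaw = 0.07555 / 0.03329 = 2.2695
β_Galt = 0.06525 / 0.03329 = 1.9600
β_Ellery = 0.06533 / 0.03329 = 1.9625
β_Farrow = 0.06029 / 0.03329 = 1.8111
β_P = Σ w_i β_i = 0.25×0.3695 + 0.24×2.2695 + 0.20×1.9600 + 0.22×1.9625 + 0.09×1.8111 = 1.6238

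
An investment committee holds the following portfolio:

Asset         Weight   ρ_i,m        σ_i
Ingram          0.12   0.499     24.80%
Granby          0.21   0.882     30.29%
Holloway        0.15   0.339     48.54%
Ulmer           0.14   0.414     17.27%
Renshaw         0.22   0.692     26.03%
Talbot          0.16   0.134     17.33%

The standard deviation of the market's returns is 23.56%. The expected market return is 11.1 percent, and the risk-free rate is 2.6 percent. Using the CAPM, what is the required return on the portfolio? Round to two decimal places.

7.98%

β_Ingram = 0.499 × 24.80% / 23.56% = 0.5253
β_Granby = 0.882 × 30.29% / 23.56% = 1.1339
β_Holloway = 0.339 × 48.54% / 23.56% = 0.6984
β_Ulmer = 0.414 × 17.27% / 23.56% = 0.3035
β_Renshaw = 0.692 × 26.03% / 23.56% = 0.7645
β_Talbot = 0.134 × 17.33% / 23.56% = 0.0986
β_P = Σ w_i β_i = 0.12×0.5253 + 0.21×1.1339 + 0.15×0.6984 + 0.14×0.3035 + 0.22×0.7645 + 0.16×0.0986 = 0.6324
MRP = 11.1% − 2.6% = 8.50%
E(R_P) = R_f + β_P × MRP = 2.6% + 0.6324 × 8.5% = 7.98%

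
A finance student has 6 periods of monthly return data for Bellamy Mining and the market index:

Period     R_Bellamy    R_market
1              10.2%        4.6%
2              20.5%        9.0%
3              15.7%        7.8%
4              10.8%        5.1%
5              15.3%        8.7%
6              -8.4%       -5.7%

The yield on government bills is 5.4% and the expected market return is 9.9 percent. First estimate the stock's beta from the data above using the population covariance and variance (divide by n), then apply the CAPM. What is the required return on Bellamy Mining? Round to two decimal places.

Mean R_i = (10.2 + 20.5 + 15.7 + 10.8 + 15.3 − 8.4) / 6 = 10.6833%
Mean R_m = (4.6 + 9.0 + 7.8 + 5.1 + 8.7 − 5.7) / 6 = 4.9167%
Σ(R_i − R̄_i)(R_m − R̄_m) = 274.7917  ⇒  Cov = 274.7917 / 6 = 45.7986
Σ(R_m − R̄_m)² = 152.1483  ⇒  Var(R_m) = 152.1483 / 6 = 25.3581
β = Cov / Var(R_m) = 45.7986 / 25.3581 = 1.8061
MRP = 9.9% − 5.4% = 4.50%
E(R) = R_f + β × MRP = 5.4% + 1.8061 × 4.5% = 13.53%

13.53%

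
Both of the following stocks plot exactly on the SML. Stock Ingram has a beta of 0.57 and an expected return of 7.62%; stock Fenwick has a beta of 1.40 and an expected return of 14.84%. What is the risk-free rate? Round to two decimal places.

2.66%

Both satisfy E(R) = R_f + β·MRP, so the slope of the SML is
MRP = (14.84% − 7.62%) / (1.40 − 0.57) = 7.22% / 0.83 = 8.6988%
R_f = E(R_Ingram) − β_Ingram·MRP = 7.62% − 0.57 × 8.6988% = 2.6617%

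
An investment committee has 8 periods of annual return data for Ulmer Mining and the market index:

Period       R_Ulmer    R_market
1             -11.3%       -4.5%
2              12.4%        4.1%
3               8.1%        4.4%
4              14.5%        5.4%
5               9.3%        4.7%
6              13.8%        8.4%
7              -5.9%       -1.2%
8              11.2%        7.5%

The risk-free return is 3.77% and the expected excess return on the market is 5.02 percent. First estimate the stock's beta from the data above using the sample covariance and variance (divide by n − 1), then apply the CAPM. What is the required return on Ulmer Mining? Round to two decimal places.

14.35%

Mean R_i = (-11.3 + 12.4 + 8.1 + 14.5 + 9.3 + 13.8 − 5.9 + 11.2) / 8 = 6.5125%
Mean R_m = (-4.5 + 4.1 + 4.4 + 5.4 + 4.7 + 8.4 − 1.2 + 7.5) / 8 = 3.6000%
Σ(R_i − R̄_i)(R_m − R̄_m) = 278.7800  ⇒  Cov = 278.7800 / 7 = 39.8257
Σ(R_m − R̄_m)² = 132.2400  ⇒  Var(R_m) = 132.2400 / 7 = 18.8914
β = Cov / Var(R_m) = 39.8257 / 18.8914 = 2.1081
E(R) = R_f + β × MRP = 3.77% + 2.1081 × 5.02% = 14.35%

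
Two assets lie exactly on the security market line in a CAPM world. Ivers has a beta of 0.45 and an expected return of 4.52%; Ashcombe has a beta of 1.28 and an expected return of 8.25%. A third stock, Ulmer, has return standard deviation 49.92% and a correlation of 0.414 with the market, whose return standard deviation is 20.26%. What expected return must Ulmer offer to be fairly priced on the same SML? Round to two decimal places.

7.08%

MRP = (8.25% − 4.52%) / (1.28 − 0.45) = 4.4940%
R_f = 4.52% − 0.45 × 4.4940% = 2.4977%
β_Ulmer = ρ·σ_i/σ_m = 0.414 × 49.92 / 20.26 = 1.0201
E(R_Ulmer) = R_f + β × MRP = 2.4977% + 1.0201 × 4.4940% = 7.08%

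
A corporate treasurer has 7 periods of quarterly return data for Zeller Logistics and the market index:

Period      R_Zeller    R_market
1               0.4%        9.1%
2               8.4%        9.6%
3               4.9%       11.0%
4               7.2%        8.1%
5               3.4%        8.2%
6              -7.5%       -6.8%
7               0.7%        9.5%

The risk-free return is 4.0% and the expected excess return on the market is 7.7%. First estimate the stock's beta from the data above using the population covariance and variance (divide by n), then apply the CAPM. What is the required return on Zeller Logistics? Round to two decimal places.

9.45%

Mean R_i = (0.4 + 8.4 + 4.9 + 7.2 + 3.4 − 7.5 + 0.7) / 7 = 2.5000%
Mean R_m = (9.1 + 9.6 + 11.0 + 8.1 + 8.2 − 6.8 + 9.5) / 7 = 6.9571%
Σ(R_i − R̄_i)(R_m − R̄_m) = 160.2800  ⇒  Cov = 160.2800 / 7 = 22.8971
Σ(R_m − R̄_m)² = 226.4971  ⇒  Var(R_m) = 226.4971 / 7 = 32.3567
β = Cov / Var(R_m) = 22.8971 / 32.3567 = 0.7076
E(R) = R_f + β × MRP = 4.0% + 0.7076 × 7.7% = 9.45%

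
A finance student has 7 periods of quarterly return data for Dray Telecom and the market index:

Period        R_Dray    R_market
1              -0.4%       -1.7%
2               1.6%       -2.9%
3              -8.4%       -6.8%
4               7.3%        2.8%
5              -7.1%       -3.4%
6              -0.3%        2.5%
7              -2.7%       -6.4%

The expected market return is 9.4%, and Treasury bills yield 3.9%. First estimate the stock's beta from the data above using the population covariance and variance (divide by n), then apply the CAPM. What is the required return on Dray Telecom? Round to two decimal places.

Mean R_i = (-0.4 + 1.6 − 8.4 + 7.3 − 7.1 − 0.3 − 2.7) / 7 = -1.4286%
Mean R_m = (-1.7 − 2.9 − 6.8 + 2.8 − 3.4 + 2.5 − 6.4) / 7 = -2.2714%
Σ(R_i − R̄_i)(R_m − R̄_m) = 91.5557  ⇒  Cov = 91.5557 / 7 = 13.0794
Σ(R_m − R̄_m)² = 88.0343  ⇒  Var(R_m) = 88.0343 / 7 = 12.5763
β = Cov / Var(R_m) = 13.0794 / 12.5763 = 1.0400
MRP = 9.4% − 3.9% = 5.50%
E(R) = R_f + β × MRP = 3.9% + 1.0400 × 5.5% = 9.62%

9.62%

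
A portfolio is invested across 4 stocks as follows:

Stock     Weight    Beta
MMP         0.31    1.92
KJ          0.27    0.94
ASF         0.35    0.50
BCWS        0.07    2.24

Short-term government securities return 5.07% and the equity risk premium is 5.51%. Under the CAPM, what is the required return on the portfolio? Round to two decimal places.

β_P = Σ w_i β_i = 0.31×1.92 + 0.27×0.94 + 0.35×0.50 + 0.07×2.24 = 1.1808
E(R_P) = R_f + β_P × MRP = 5.07% + 1.1808 × 5.51% = 11.58%

11.58%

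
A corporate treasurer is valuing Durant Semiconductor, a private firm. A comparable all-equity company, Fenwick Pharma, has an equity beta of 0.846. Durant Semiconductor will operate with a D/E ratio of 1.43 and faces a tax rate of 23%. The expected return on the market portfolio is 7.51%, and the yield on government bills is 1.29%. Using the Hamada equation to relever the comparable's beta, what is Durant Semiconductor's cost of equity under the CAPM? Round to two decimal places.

12.35%

β_L = β_U × [1 + (1 − t)(D/E)] = 0.846 × [1 + (1 − 0.23) × 1.43]
    = 0.846 × [1 + 0.77 × 1.43] = 0.846 × 2.1011 = 1.7775
MRP = 7.51% − 1.29% = 6.22%
E(R) = R_f + β_L × MRP = 1.29% + 1.7775 × 6.22% = 12.35%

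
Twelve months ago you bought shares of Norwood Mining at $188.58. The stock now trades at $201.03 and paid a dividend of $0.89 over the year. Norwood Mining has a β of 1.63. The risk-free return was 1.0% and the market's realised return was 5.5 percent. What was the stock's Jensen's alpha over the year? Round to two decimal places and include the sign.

-1.26%

Realised HPR = (P1 + D1 − P0) / P0 = (201.03 + 0.89 − 188.58) / 188.58 = 13.34 / 188.58 = 7.0739%
MRP = 5.5% − 1.0% = 4.50%
CAPM required = R_f + β·MRP = 1.0% + 1.63 × 4.5% = 8.3350%
α = realised − required = 7.0739% − 8.3350% = -1.26%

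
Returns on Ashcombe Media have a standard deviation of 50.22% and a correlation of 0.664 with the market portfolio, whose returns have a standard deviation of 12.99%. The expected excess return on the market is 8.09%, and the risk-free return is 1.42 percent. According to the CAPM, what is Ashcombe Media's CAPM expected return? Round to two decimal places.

β = ρ × σ_i / σ_m = 0.664 × 50.22% / 12.99% = 2.5671
E(R) = 1.42% + 2.5671 × 8.09% = 22.19%

22.19%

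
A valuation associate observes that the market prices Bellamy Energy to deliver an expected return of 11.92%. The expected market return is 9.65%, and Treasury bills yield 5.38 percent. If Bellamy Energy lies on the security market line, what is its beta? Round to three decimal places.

MRP = 9.65% − 5.38% = 4.27%
β = (E(R) − R_f) / MRP = (11.92% − 5.38%) / 4.27% = 6.54% / 4.27% = 1.532

1.532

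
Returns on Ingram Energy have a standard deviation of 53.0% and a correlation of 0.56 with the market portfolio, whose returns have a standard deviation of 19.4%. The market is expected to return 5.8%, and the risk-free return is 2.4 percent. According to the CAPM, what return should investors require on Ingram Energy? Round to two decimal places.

β = ρ × σ_i / σ_m = 0.56 × 53.0% / 19.4% = 1.5299
MRP = 5.8% − 2.4% = 3.40%
E(R) = 2.4% + 1.5299 × 3.4% = 7.60%

7.60%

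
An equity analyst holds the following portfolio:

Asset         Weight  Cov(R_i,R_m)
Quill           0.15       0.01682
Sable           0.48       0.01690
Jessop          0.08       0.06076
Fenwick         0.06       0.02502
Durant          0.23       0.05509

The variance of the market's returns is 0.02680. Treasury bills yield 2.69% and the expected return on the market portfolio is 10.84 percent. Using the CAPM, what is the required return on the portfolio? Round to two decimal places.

11.71%

β_Quill = 0.01682 / 0.02680 = 0.6276
β_Sable = 0.01690 / 0.02680 = 0.6306
β_Jessop = 0.06076 / 0.02680 = 2.2672
β_Fenwick = 0.02502 / 0.02680 = 0.9336
β_Durant = 0.05509 / 0.02680 = 2.0556
β_P = Σ w_i β_i = 0.15×0.6276 + 0.48×0.6306 + 0.08×2.2672 + 0.06×0.9336 + 0.23×2.0556 = 1.1070
MRP = 10.84% − 2.69% = 8.15%
E(R_P) = R_f + β_P × MRP = 2.69% + 1.1070 × 8.15% = 11.71%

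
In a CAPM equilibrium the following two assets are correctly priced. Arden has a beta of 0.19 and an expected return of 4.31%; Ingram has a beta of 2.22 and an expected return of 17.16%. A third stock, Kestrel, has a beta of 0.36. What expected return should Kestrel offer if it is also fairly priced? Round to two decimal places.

5.39%

MRP (SML slope) = (17.16% − 4.31%) / (2.22 − 0.19) = 12.85% / 2.03 = 6.3300%
R_f (intercept) = 4.31% − 0.19 × 6.3300% = 3.1073%
E(R_Kestrel) = R_f + β × MRP = 3.1073% + 0.36 × 6.3300% = 5.39%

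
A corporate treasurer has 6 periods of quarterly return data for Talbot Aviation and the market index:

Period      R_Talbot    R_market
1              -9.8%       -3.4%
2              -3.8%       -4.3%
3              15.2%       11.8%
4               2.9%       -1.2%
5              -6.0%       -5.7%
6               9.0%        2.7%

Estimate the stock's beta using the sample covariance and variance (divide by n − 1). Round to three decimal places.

Mean R_i = (-9.8 − 3.8 + 15.2 + 2.9 − 6.0 + 9.0) / 6 = 1.2500%
Mean R_m = (-3.4 − 4.3 + 11.8 − 1.2 − 5.7 + 2.7) / 6 = -0.0167%
Σ(R_i − R̄_i)(R_m − R̄_m) = 284.1650  ⇒  Cov = 284.1650 / 5 = 56.8330
Σ(R_m − R̄_m)² = 210.5083  ⇒  Var(R_m) = 210.5083 / 5 = 42.1017
β = Cov / Var(R_m) = 56.8330 / 42.1017 = 1.3499

1.350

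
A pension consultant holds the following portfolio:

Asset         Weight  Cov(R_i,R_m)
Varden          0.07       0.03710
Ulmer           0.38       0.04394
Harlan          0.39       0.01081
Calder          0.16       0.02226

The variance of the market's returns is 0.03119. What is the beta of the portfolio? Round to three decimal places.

0.868

β_Varden = 0.03710 / 0.03119 = 1.1895
β_Ulmer = 0.04394 / 0.03119 = 1.4088
β_Harlan = 0.01081 / 0.03119 = 0.3466
β_Calder = 0.02226 / 0.03119 = 0.7137
β_P = Σ w_i β_i = 0.07×1.1895 + 0.38×1.4088 + 0.39×0.3466 + 0.16×0.7137 = 0.8680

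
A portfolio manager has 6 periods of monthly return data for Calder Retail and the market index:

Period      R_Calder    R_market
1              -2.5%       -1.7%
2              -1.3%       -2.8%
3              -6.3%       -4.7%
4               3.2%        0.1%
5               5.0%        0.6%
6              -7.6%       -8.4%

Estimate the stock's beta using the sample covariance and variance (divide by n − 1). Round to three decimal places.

1.387

Mean R_i = (-2.5 − 1.3 − 6.3 + 3.2 + 5.0 − 7.6) / 6 = -1.5833%
Mean R_m = (-1.7 − 2.8 − 4.7 + 0.1 + 0.6 − 8.4) / 6 = -2.8167%
Σ(R_i − R̄_i)(R_m − R̄_m) = 77.9017  ⇒  Cov = 77.9017 / 5 = 15.5803
Σ(R_m − R̄_m)² = 56.1483  ⇒  Var(R_m) = 56.1483 / 5 = 11.2297
β = Cov / Var(R_m) = 15.5803 / 11.2297 = 1.3874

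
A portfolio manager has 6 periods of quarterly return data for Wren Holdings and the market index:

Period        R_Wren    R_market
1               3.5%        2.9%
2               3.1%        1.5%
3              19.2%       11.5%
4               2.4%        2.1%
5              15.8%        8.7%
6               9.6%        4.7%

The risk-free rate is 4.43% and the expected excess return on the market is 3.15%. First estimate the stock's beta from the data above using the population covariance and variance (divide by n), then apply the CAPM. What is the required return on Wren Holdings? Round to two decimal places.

Mean R_i = (3.5 + 3.1 + 19.2 + 2.4 + 15.8 + 9.6) / 6 = 8.9333%
Mean R_m = (2.9 + 1.5 + 11.5 + 2.1 + 8.7 + 4.7) / 6 = 5.2333%
Σ(R_i − R̄_i)(R_m − R̄_m) = 142.7133  ⇒  Cov = 142.7133 / 6 = 23.7856
Σ(R_m − R̄_m)² = 80.7733  ⇒  Var(R_m) = 80.7733 / 6 = 13.4622
β = Cov / Var(R_m) = 23.7856 / 13.4622 = 1.7668
E(R) = R_f + β × MRP = 4.43% + 1.7668 × 3.15% = 10.00%

10.00%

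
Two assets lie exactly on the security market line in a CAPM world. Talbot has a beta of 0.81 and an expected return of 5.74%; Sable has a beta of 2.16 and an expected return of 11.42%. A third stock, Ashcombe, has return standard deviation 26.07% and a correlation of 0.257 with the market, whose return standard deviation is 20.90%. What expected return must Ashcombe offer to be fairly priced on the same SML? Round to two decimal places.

3.68%

MRP = (11.42% − 5.74%) / (2.16 − 0.81) = 4.2074%
R_f = 5.74% − 0.81 × 4.2074% = 2.3320%
β_Ashcombe = ρ·σ_i/σ_m = 0.257 × 26.07 / 20.90 = 0.3206
E(R_Ashcombe) = R_f + β × MRP = 2.3320% + 0.3206 × 4.2074% = 3.68%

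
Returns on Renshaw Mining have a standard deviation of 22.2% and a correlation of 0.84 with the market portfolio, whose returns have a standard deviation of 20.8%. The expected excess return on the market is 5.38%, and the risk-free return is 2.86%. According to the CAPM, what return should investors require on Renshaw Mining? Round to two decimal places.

7.68%

β = ρ × σ_i / σ_m = 0.84 × 22.2% / 20.8% = 0.8965
E(R) = 2.86% + 0.8965 × 5.38% = 7.68%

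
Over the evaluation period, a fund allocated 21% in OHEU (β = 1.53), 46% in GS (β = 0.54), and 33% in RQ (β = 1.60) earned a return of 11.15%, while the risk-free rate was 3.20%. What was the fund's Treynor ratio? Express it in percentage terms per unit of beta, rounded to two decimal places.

β_P = 0.21×1.53 + 0.46×0.54 + 0.33×1.60 = 1.0977
Treynor = (R_P − R_f) / β_P = (11.15% − 3.20%) / 1.0977 = 7.95% / 1.0977 = 7.24%

7.24%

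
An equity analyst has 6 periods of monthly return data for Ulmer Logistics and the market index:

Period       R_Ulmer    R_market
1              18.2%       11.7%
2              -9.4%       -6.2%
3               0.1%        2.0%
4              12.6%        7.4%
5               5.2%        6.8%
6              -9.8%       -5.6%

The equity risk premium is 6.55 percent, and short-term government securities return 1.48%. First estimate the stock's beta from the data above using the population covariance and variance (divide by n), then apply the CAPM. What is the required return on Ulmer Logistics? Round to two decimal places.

Mean R_i = (18.2 − 9.4 + 0.1 + 12.6 + 5.2 − 9.8) / 6 = 2.8167%
Mean R_m = (11.7 − 6.2 + 2.0 + 7.4 + 6.8 − 5.6) / 6 = 2.6833%
Σ(R_i − R̄_i)(R_m − R̄_m) = 409.5517  ⇒  Cov = 409.5517 / 6 = 68.2586
Σ(R_m − R̄_m)² = 268.4883  ⇒  Var(R_m) = 268.4883 / 6 = 44.7481
β = Cov / Var(R_m) = 68.2586 / 44.7481 = 1.5254
E(R) = R_f + β × MRP = 1.48% + 1.5254 × 6.55% = 11.47%

11.47%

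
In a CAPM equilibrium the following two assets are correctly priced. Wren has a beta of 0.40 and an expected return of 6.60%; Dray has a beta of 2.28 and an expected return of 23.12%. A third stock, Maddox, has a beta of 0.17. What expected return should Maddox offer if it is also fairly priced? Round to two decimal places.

4.58%

MRP (SML slope) = (23.12% − 6.60%) / (2.28 − 0.40) = 16.52% / 1.88 = 8.7872%
R_f (intercept) = 6.60% − 0.40 × 8.7872% = 3.0851%
E(R_Maddox) = R_f + β × MRP = 3.0851% + 0.17 × 8.7872% = 4.58%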